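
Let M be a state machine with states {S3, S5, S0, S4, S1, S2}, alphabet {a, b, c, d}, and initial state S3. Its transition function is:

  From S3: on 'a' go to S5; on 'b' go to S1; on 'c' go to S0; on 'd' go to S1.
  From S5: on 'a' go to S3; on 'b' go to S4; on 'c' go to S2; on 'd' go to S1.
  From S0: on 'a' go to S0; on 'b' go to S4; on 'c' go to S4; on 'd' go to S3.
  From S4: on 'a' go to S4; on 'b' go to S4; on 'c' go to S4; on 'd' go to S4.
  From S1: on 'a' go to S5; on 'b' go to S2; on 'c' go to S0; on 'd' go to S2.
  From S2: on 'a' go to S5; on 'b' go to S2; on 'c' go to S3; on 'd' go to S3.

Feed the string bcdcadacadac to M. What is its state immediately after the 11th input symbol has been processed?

S5

Trace: S3 -b-> S1 -c-> S0 -d-> S3 -c-> S0 -a-> S0 -d-> S3 -a-> S5 -c-> S2 -a-> S5 -d-> S1 -a-> S5
After 11 symbols: S5.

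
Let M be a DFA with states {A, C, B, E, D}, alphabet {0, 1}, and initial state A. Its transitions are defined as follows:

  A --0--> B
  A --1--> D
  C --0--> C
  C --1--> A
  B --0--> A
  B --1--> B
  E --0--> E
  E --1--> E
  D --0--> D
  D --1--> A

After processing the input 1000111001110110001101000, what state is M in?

B

Trace: A -1-> D -0-> D -0-> D -0-> D -1-> A -1-> D -1-> A -0-> B -0-> A -1-> D -1-> A -1-> D -0-> D -1-> A -1-> D -0-> D -0-> D -0-> D -1-> A -1-> D -0-> D -1-> A -0-> B -0-> A -0-> B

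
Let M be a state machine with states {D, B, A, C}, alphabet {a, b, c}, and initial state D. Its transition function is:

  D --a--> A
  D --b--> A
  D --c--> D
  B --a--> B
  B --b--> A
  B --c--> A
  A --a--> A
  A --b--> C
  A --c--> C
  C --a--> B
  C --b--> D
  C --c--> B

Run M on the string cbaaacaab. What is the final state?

start at D
read 'c': D → D
read 'b': D → A
read 'a': A → A
read 'a': A → A
read 'a': A → A
read 'c': A → C
read 'a': C → B
read 'a': B → B
read 'b': B → A

A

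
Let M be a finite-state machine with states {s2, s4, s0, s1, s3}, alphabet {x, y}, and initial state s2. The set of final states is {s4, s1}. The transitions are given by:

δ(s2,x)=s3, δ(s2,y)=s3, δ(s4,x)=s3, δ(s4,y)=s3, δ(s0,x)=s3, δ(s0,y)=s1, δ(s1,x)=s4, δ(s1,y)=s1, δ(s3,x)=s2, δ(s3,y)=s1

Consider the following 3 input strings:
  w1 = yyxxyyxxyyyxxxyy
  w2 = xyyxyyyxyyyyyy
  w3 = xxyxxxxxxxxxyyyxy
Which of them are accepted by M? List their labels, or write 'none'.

w1: Trace: s2 -y-> s3 -y-> s1 -x-> s4 -x-> s3 -y-> s1 -y-> s1 -x-> s4 -x-> s3 -y-> s1 -y-> s1 -y-> s1 -x-> s4 -x-> s3 -x-> s2 -y-> s3 -y-> s1  → end s1, accepted
w2: Trace: s2 -x-> s3 -y-> s1 -y-> s1 -x-> s4 -y-> s3 -y-> s1 -y-> s1 -x-> s4 -y-> s3 -y-> s1 -y-> s1 -y-> s1 -y-> s1 -y-> s1  → end s1, accepted
w3: Trace: s2 -x-> s3 -x-> s2 -y-> s3 -x-> s2 -x-> s3 -x-> s2 -x-> s3 -x-> s2 -x-> s3 -x-> s2 -x-> s3 -x-> s2 -y-> s3 -y-> s1 -y-> s1 -x-> s4 -y-> s3  → end s3, rejected

w1, w2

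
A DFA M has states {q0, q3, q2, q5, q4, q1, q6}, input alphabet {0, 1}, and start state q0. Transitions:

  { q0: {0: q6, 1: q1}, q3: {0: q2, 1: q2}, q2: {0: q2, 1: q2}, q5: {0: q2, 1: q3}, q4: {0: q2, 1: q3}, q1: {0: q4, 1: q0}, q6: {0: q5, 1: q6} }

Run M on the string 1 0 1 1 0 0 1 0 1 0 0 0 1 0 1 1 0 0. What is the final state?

Trace: q0 -1-> q1 -0-> q4 -1-> q3 -1-> q2 -0-> q2 -0-> q2 -1-> q2 -0-> q2 -1-> q2 -0-> q2 -0-> q2 -0-> q2 -1-> q2 -0-> q2 -1-> q2 -1-> q2 -0-> q2 -0-> q2

q2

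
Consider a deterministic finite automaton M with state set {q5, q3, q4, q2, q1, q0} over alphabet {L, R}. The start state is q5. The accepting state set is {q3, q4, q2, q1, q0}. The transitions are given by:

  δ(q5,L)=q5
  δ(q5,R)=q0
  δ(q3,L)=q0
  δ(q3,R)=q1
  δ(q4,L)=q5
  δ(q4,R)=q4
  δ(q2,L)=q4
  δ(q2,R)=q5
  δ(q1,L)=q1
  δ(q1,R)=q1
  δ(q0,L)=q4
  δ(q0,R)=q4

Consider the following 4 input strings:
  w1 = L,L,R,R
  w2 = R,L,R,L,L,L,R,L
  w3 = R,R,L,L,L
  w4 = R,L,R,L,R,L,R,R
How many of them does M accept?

w1:
  start at q5
  read 'L': q5 → q5
  read 'L': q5 → q5
  read 'R': q5 → q0
  read 'R': q0 → q4
  end q4, accepted
w2:
  start at q5
  read 'R': q5 → q0
  read 'L': q0 → q4
  read 'R': q4 → q4
  read 'L': q4 → q5
  read 'L': q5 → q5
  read 'L': q5 → q5
  read 'R': q5 → q0
  read 'L': q0 → q4
  end q4, accepted
w3:
  start at q5
  read 'R': q5 → q0
  read 'R': q0 → q4
  read 'L': q4 → q5
  read 'L': q5 → q5
  read 'L': q5 → q5
  end q5, rejected
w4:
  start at q5
  read 'R': q5 → q0
  read 'L': q0 → q4
  read 'R': q4 → q4
  read 'L': q4 → q5
  read 'R': q5 → q0
  read 'L': q0 → q4
  read 'R': q4 → q4
  read 'R': q4 → q4
  end q4, accepted

3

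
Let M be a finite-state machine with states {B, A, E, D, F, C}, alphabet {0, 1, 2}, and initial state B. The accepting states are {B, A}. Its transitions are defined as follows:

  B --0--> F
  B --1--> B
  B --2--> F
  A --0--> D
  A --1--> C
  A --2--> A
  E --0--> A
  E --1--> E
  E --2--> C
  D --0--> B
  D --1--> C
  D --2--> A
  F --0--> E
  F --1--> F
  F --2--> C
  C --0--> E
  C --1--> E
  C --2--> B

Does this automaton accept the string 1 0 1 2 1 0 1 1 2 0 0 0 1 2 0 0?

No

start at B
read '1': B → B
read '0': B → F
read '1': F → F
read '2': F → C
read '1': C → E
read '0': E → A
read '1': A → C
read '1': C → E
read '2': E → C
read '0': C → E
read '0': E → A
read '0': A → D
read '1': D → C
read '2': C → B
read '0': B → F
read '0': F → E
End state E is not accepting.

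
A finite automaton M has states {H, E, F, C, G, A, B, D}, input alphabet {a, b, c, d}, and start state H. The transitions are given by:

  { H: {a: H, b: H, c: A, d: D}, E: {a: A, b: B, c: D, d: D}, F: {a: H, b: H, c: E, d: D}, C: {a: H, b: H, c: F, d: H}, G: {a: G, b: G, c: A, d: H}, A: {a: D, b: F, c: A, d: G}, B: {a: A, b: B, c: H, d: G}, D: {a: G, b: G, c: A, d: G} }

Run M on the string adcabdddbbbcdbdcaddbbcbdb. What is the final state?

G

Trace: H -a-> H -d-> D -c-> A -a-> D -b-> G -d-> H -d-> D -d-> G -b-> G -b-> G -b-> G -c-> A -d-> G -b-> G -d-> H -c-> A -a-> D -d-> G -d-> H -b-> H -b-> H -c-> A -b-> F -d-> D -b-> G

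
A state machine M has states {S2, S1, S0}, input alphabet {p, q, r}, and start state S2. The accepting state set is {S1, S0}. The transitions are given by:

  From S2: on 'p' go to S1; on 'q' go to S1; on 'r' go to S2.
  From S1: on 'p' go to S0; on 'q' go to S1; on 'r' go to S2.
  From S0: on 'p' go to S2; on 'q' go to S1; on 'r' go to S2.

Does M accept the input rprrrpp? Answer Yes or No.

Yes

Trace: S2 -r-> S2 -p-> S1 -r-> S2 -r-> S2 -r-> S2 -p-> S1 -p-> S0
End state S0 is accepting.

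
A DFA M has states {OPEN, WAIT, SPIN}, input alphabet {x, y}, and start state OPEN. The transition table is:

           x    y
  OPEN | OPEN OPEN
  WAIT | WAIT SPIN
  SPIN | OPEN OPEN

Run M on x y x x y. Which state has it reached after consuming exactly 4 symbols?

OPEN → OPEN → OPEN → OPEN → OPEN
After 4 symbols: OPEN.

OPEN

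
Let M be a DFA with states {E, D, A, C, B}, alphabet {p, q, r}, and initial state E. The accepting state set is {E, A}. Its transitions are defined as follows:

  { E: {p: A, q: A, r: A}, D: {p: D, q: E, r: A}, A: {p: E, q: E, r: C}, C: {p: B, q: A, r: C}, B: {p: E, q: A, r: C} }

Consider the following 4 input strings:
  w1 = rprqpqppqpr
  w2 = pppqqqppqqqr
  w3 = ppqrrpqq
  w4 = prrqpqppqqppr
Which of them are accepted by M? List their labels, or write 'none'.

w1, w3

w1:
  start at E
  read 'r': E → A
  read 'p': A → E
  read 'r': E → A
  read 'q': A → E
  read 'p': E → A
  read 'q': A → E
  read 'p': E → A
  read 'p': A → E
  read 'q': E → A
  read 'p': A → E
  read 'r': E → A
  end A, accepted
w2:
  start at E
  read 'p': E → A
  read 'p': A → E
  read 'p': E → A
  read 'q': A → E
  read 'q': E → A
  read 'q': A → E
  read 'p': E → A
  read 'p': A → E
  read 'q': E → A
  read 'q': A → E
  read 'q': E → A
  read 'r': A → C
  end C, rejected
w3:
  start at E
  read 'p': E → A
  read 'p': A → E
  read 'q': E → A
  read 'r': A → C
  read 'r': C → C
  read 'p': C → B
  read 'q': B → A
  read 'q': A → E
  end E, accepted
w4:
  start at E
  read 'p': E → A
  read 'r': A → C
  read 'r': C → C
  read 'q': C → A
  read 'p': A → E
  read 'q': E → A
  read 'p': A → E
  read 'p': E → A
  read 'q': A → E
  read 'q': E → A
  read 'p': A → E
  read 'p': E → A
  read 'r': A → C
  end C, rejected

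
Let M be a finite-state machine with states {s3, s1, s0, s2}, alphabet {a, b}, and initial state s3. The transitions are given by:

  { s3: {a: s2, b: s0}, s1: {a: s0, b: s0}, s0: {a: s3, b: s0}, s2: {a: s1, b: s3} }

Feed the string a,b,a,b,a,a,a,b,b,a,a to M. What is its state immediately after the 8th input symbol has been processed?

start at s3
read 'a': s3 → s2
read 'b': s2 → s3
read 'a': s3 → s2
read 'b': s2 → s3
read 'a': s3 → s2
read 'a': s2 → s1
read 'a': s1 → s0
read 'b': s0 → s0
After 8 symbols: s0.

s0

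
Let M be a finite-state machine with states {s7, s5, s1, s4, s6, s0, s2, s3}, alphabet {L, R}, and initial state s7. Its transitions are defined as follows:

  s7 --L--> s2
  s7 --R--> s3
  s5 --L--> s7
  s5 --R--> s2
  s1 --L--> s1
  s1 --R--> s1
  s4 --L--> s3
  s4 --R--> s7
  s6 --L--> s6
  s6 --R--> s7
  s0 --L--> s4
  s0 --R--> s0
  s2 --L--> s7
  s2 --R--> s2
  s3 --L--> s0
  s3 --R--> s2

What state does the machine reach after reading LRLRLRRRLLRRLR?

s3

start at s7
read 'L': s7 → s2
read 'R': s2 → s2
read 'L': s2 → s7
read 'R': s7 → s3
read 'L': s3 → s0
read 'R': s0 → s0
read 'R': s0 → s0
read 'R': s0 → s0
read 'L': s0 → s4
read 'L': s4 → s3
read 'R': s3 → s2
read 'R': s2 → s2
read 'L': s2 → s7
read 'R': s7 → s3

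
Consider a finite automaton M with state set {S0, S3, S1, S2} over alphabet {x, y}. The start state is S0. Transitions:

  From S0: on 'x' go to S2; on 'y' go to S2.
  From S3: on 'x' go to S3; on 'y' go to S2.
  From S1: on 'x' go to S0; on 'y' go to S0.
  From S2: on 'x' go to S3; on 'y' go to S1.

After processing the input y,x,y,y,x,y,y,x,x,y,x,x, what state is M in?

S2

Trace: S0 -y-> S2 -x-> S3 -y-> S2 -y-> S1 -x-> S0 -y-> S2 -y-> S1 -x-> S0 -x-> S2 -y-> S1 -x-> S0 -x-> S2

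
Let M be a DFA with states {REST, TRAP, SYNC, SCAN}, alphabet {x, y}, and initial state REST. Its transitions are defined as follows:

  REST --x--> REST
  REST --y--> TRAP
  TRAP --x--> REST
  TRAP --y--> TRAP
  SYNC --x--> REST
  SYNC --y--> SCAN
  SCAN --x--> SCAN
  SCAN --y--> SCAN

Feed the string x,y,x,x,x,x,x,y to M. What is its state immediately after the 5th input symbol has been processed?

REST

Trace: REST -x-> REST -y-> TRAP -x-> REST -x-> REST -x-> REST
After 5 symbols: REST.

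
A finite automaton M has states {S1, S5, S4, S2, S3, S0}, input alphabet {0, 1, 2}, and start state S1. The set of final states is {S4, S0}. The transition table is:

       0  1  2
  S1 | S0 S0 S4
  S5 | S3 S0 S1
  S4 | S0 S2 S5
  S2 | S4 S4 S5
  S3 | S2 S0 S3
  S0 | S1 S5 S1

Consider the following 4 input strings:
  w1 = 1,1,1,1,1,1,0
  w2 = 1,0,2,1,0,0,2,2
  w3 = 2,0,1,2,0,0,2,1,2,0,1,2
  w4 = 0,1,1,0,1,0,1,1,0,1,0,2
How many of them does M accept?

2

w1: S1 → S0 → S5 → S0 → S5 → S0 → S5 → S3  → end S3, rejected
w2: S1 → S0 → S1 → S4 → S2 → S4 → S0 → S1 → S4  → end S4, accepted
w3: S1 → S4 → S0 → S5 → S1 → S0 → S1 → S4 → S2 → S5 → S3 → S0 → S1  → end S1, rejected
w4: S1 → S0 → S5 → S0 → S1 → S0 → S1 → S0 → S5 → S3 → S0 → S1 → S4  → end S4, accepted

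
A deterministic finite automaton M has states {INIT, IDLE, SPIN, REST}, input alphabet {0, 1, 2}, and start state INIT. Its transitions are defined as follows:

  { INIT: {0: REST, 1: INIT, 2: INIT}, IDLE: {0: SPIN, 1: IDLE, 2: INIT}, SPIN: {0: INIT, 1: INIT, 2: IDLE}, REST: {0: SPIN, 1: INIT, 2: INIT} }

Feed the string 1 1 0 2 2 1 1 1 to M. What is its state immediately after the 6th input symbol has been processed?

start at INIT
read '1': INIT → INIT
read '1': INIT → INIT
read '0': INIT → REST
read '2': REST → INIT
read '2': INIT → INIT
read '1': INIT → INIT
After 6 symbols: INIT.

INIT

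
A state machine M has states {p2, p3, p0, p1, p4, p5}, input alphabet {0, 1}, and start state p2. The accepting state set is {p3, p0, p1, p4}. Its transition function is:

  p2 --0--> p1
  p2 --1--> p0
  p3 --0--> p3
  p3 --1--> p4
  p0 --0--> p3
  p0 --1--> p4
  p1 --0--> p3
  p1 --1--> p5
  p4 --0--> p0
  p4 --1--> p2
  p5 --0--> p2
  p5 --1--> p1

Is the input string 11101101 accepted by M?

Trace: p2 -1-> p0 -1-> p4 -1-> p2 -0-> p1 -1-> p5 -1-> p1 -0-> p3 -1-> p4
End state p4 is accepting.

Yes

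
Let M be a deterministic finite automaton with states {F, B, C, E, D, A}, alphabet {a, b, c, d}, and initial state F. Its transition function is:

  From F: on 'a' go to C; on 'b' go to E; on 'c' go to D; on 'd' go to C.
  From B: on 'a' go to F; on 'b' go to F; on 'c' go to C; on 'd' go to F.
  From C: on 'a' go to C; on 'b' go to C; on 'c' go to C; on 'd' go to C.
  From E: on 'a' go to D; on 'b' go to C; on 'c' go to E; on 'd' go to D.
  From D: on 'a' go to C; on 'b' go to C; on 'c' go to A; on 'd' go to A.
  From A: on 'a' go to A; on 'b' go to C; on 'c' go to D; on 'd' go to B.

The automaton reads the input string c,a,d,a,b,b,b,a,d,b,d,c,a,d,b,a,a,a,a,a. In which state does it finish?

start at F
read 'c': F → D
read 'a': D → C
read 'd': C → C
read 'a': C → C
read 'b': C → C
read 'b': C → C
read 'b': C → C
read 'a': C → C
read 'd': C → C
read 'b': C → C
read 'd': C → C
read 'c': C → C
read 'a': C → C
read 'd': C → C
read 'b': C → C
read 'a': C → C
read 'a': C → C
read 'a': C → C
read 'a': C → C
read 'a': C → C

C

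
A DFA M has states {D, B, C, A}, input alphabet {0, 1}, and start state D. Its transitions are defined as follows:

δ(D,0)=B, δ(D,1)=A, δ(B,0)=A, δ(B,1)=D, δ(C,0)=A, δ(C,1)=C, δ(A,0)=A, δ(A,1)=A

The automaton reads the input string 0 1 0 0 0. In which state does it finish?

A

Trace: D -0-> B -1-> D -0-> B -0-> A -0-> A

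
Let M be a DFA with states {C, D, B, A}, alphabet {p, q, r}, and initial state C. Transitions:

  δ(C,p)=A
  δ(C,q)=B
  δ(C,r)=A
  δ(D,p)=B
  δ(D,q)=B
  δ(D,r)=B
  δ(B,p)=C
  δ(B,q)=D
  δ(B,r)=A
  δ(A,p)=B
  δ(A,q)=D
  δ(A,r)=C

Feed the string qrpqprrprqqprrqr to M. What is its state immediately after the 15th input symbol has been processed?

Trace: C -q-> B -r-> A -p-> B -q-> D -p-> B -r-> A -r-> C -p-> A -r-> C -q-> B -q-> D -p-> B -r-> A -r-> C -q-> B
After 15 symbols: B.

B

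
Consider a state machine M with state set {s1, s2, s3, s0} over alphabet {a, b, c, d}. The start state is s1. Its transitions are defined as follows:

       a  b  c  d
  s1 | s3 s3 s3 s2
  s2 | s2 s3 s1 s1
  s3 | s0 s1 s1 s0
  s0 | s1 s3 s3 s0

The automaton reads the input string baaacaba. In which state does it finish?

s1 → s3 → s0 → s1 → s3 → s1 → s3 → s1 → s3

s3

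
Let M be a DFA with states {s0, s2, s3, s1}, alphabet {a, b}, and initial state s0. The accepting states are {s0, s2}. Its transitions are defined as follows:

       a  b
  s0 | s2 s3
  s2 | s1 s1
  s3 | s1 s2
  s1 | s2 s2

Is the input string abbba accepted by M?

Yes

s0 → s2 → s1 → s2 → s1 → s2
End state s2 is accepting.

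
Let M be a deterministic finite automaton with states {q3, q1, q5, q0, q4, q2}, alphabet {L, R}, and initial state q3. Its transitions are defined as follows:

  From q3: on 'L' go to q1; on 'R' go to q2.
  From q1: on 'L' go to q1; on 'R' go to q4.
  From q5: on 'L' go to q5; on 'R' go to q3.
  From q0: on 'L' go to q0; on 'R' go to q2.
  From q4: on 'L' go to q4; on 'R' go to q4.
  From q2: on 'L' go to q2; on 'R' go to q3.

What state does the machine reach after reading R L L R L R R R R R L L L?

Trace: q3 -R-> q2 -L-> q2 -L-> q2 -R-> q3 -L-> q1 -R-> q4 -R-> q4 -R-> q4 -R-> q4 -R-> q4 -L-> q4 -L-> q4 -L-> q4

q4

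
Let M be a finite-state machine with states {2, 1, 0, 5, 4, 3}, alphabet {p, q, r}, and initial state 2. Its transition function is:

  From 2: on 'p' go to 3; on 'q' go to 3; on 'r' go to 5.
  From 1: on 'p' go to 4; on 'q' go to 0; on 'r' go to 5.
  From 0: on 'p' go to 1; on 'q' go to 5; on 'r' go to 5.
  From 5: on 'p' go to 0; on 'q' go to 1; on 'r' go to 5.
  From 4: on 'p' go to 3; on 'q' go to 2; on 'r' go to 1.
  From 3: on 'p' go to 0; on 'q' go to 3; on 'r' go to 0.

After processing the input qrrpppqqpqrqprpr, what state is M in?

1

2 → 3 → 0 → 5 → 0 → 1 → 4 → 2 → 3 → 0 → 5 → 5 → 1 → 4 → 1 → 4 → 1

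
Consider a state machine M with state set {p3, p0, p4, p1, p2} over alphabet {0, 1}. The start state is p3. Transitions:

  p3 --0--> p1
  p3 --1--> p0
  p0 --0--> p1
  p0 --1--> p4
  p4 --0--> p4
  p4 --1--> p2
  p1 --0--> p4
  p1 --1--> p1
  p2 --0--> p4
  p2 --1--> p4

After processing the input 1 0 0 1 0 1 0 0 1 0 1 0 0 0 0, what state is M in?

p4

start at p3
read '1': p3 → p0
read '0': p0 → p1
read '0': p1 → p4
read '1': p4 → p2
read '0': p2 → p4
read '1': p4 → p2
read '0': p2 → p4
read '0': p4 → p4
read '1': p4 → p2
read '0': p2 → p4
read '1': p4 → p2
read '0': p2 → p4
read '0': p4 → p4
read '0': p4 → p4
read '0': p4 → p4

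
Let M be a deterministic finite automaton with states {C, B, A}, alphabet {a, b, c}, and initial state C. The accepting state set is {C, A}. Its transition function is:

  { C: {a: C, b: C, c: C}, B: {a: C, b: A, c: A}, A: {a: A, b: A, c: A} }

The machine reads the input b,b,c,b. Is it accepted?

Yes

start at C
read 'b': C → C
read 'b': C → C
read 'c': C → C
read 'b': C → C
End state C is accepting.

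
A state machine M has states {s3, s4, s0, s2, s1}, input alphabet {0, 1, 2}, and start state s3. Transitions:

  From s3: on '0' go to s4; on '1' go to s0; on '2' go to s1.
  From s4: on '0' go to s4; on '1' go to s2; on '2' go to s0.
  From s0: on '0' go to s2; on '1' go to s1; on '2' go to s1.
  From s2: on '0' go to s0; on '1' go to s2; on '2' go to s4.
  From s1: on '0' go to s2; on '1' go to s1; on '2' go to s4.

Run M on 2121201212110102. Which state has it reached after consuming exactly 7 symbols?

start at s3
read '2': s3 → s1
read '1': s1 → s1
read '2': s1 → s4
read '1': s4 → s2
read '2': s2 → s4
read '0': s4 → s4
read '1': s4 → s2
After 7 symbols: s2.

s2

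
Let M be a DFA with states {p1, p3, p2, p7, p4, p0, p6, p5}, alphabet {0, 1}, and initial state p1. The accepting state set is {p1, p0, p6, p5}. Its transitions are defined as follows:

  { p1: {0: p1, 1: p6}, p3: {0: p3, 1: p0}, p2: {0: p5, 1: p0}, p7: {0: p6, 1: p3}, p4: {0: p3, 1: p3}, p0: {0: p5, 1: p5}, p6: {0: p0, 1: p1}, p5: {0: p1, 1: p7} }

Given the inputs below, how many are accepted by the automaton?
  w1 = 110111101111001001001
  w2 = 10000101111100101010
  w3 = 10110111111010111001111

w1: p1 → p6 → p1 → p1 → p6 → p1 → p6 → p1 → p1 → p6 → p1 → p6 → p1 → p1 → p1 → p6 → p0 → p5 → p7 → p6 → p0 → p5  → end p5, accepted
w2: p1 → p6 → p0 → p5 → p1 → p1 → p6 → p0 → p5 → p7 → p3 → p0 → p5 → p1 → p1 → p6 → p0 → p5 → p1 → p6 → p0  → end p0, accepted
w3: p1 → p6 → p0 → p5 → p7 → p6 → p1 → p6 → p1 → p6 → p1 → p6 → p0 → p5 → p1 → p6 → p1 → p6 → p0 → p5 → p7 → p3 → p0 → p5  → end p5, accepted

3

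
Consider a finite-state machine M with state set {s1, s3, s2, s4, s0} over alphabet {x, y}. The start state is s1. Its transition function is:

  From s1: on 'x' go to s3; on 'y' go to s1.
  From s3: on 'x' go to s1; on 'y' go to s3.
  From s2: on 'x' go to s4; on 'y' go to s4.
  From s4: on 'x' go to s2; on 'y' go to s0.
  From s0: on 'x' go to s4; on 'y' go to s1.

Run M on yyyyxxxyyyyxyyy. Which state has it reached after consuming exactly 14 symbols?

s1 → s1 → s1 → s1 → s1 → s3 → s1 → s3 → s3 → s3 → s3 → s3 → s1 → s1 → s1
After 14 symbols: s1.

s1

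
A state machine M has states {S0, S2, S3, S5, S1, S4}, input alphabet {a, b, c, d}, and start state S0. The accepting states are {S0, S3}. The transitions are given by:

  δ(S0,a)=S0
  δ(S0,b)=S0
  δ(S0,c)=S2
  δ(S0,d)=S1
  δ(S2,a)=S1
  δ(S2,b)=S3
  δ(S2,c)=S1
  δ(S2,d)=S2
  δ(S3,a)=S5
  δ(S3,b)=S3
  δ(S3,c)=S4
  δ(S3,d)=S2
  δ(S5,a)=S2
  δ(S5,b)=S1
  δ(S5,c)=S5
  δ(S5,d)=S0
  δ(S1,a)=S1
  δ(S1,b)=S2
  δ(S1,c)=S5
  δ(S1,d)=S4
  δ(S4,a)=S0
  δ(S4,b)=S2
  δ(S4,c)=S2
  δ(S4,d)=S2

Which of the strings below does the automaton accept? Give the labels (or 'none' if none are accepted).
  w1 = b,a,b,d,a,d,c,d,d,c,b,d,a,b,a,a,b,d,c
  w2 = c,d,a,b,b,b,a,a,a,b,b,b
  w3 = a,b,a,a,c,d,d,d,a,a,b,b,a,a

w1:
  start at S0
  read 'b': S0 → S0
  read 'a': S0 → S0
  read 'b': S0 → S0
  read 'd': S0 → S1
  read 'a': S1 → S1
  read 'd': S1 → S4
  read 'c': S4 → S2
  read 'd': S2 → S2
  read 'd': S2 → S2
  read 'c': S2 → S1
  read 'b': S1 → S2
  read 'd': S2 → S2
  read 'a': S2 → S1
  read 'b': S1 → S2
  read 'a': S2 → S1
  read 'a': S1 → S1
  read 'b': S1 → S2
  read 'd': S2 → S2
  read 'c': S2 → S1
  end S1, rejected
w2:
  start at S0
  read 'c': S0 → S2
  read 'd': S2 → S2
  read 'a': S2 → S1
  read 'b': S1 → S2
  read 'b': S2 → S3
  read 'b': S3 → S3
  read 'a': S3 → S5
  read 'a': S5 → S2
  read 'a': S2 → S1
  read 'b': S1 → S2
  read 'b': S2 → S3
  read 'b': S3 → S3
  end S3, accepted
w3:
  start at S0
  read 'a': S0 → S0
  read 'b': S0 → S0
  read 'a': S0 → S0
  read 'a': S0 → S0
  read 'c': S0 → S2
  read 'd': S2 → S2
  read 'd': S2 → S2
  read 'd': S2 → S2
  read 'a': S2 → S1
  read 'a': S1 → S1
  read 'b': S1 → S2
  read 'b': S2 → S3
  read 'a': S3 → S5
  read 'a': S5 → S2
  end S2, rejected

w2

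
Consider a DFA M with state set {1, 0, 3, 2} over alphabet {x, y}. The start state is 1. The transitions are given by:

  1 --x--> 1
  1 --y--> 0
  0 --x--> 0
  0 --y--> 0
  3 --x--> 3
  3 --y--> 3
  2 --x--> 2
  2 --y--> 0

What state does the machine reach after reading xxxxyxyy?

Trace: 1 -x-> 1 -x-> 1 -x-> 1 -x-> 1 -y-> 0 -x-> 0 -y-> 0 -y-> 0

0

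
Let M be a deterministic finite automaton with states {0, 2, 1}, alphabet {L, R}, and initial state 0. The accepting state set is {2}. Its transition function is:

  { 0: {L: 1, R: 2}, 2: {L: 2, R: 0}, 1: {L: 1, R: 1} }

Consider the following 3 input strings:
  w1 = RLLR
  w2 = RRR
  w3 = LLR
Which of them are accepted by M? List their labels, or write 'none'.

w2

w1: 0 → 2 → 2 → 2 → 0  → end 0, rejected
w2: 0 → 2 → 0 → 2  → end 2, accepted
w3: 0 → 1 → 1 → 1  → end 1, rejected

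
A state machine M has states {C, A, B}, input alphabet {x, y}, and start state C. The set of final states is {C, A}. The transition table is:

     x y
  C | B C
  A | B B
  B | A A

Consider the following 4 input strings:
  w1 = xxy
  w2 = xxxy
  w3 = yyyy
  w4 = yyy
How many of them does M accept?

w1:
  start at C
  read 'x': C → B
  read 'x': B → A
  read 'y': A → B
  end B, rejected
w2:
  start at C
  read 'x': C → B
  read 'x': B → A
  read 'x': A → B
  read 'y': B → A
  end A, accepted
w3:
  start at C
  read 'y': C → C
  read 'y': C → C
  read 'y': C → C
  read 'y': C → C
  end C, accepted
w4:
  start at C
  read 'y': C → C
  read 'y': C → C
  read 'y': C → C
  end C, accepted

3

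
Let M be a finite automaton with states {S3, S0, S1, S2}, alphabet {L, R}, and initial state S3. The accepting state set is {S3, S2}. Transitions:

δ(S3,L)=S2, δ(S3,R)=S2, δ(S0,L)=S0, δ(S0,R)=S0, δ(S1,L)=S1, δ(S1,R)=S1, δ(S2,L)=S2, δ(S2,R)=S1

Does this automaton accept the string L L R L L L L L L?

S3 → S2 → S2 → S1 → S1 → S1 → S1 → S1 → S1 → S1
End state S1 is not accepting.

No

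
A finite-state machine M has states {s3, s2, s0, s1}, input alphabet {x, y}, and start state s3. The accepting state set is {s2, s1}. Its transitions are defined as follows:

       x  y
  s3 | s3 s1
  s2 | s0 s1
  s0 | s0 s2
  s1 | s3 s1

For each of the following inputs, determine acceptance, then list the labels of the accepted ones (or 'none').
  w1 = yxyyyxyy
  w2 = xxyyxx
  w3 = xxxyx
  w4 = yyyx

w1: s3 → s1 → s3 → s1 → s1 → s1 → s3 → s1 → s1  → end s1, accepted
w2: s3 → s3 → s3 → s1 → s1 → s3 → s3  → end s3, rejected
w3: s3 → s3 → s3 → s3 → s1 → s3  → end s3, rejected
w4: s3 → s1 → s1 → s1 → s3  → end s3, rejected

w1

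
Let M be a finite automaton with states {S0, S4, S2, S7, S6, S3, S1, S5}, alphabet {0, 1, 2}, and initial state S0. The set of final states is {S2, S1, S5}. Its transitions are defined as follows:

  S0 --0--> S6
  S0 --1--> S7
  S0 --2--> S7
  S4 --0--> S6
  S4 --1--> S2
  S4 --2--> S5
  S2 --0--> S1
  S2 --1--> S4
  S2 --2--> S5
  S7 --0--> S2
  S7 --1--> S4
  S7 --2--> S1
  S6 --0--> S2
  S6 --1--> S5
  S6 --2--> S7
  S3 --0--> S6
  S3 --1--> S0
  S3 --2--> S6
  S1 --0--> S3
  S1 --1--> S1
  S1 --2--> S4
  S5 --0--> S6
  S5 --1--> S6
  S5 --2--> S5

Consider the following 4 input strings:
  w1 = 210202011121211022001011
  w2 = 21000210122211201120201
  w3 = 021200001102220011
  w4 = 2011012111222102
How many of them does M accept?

w1: Trace: S0 -2-> S7 -1-> S4 -0-> S6 -2-> S7 -0-> S2 -2-> S5 -0-> S6 -1-> S5 -1-> S6 -1-> S5 -2-> S5 -1-> S6 -2-> S7 -1-> S4 -1-> S2 -0-> S1 -2-> S4 -2-> S5 -0-> S6 -0-> S2 -1-> S4 -0-> S6 -1-> S5 -1-> S6  → end S6, rejected
w2: Trace: S0 -2-> S7 -1-> S4 -0-> S6 -0-> S2 -0-> S1 -2-> S4 -1-> S2 -0-> S1 -1-> S1 -2-> S4 -2-> S5 -2-> S5 -1-> S6 -1-> S5 -2-> S5 -0-> S6 -1-> S5 -1-> S6 -2-> S7 -0-> S2 -2-> S5 -0-> S6 -1-> S5  → end S5, accepted
w3: Trace: S0 -0-> S6 -2-> S7 -1-> S4 -2-> S5 -0-> S6 -0-> S2 -0-> S1 -0-> S3 -1-> S0 -1-> S7 -0-> S2 -2-> S5 -2-> S5 -2-> S5 -0-> S6 -0-> S2 -1-> S4 -1-> S2  → end S2, accepted
w4: Trace: S0 -2-> S7 -0-> S2 -1-> S4 -1-> S2 -0-> S1 -1-> S1 -2-> S4 -1-> S2 -1-> S4 -1-> S2 -2-> S5 -2-> S5 -2-> S5 -1-> S6 -0-> S2 -2-> S5  → end S5, accepted

3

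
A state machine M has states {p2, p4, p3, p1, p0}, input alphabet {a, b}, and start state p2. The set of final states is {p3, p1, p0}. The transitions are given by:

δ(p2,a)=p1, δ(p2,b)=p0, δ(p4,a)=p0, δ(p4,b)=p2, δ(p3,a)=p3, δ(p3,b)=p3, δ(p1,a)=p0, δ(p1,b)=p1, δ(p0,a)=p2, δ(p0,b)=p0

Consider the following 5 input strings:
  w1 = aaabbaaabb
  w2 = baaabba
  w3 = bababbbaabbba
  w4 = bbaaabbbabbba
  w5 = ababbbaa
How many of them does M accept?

3

w1: p2 → p1 → p0 → p2 → p0 → p0 → p2 → p1 → p0 → p0 → p0  → end p0, accepted
w2: p2 → p0 → p2 → p1 → p0 → p0 → p0 → p2  → end p2, rejected
w3: p2 → p0 → p2 → p0 → p2 → p0 → p0 → p0 → p2 → p1 → p1 → p1 → p1 → p0  → end p0, accepted
w4: p2 → p0 → p0 → p2 → p1 → p0 → p0 → p0 → p0 → p2 → p0 → p0 → p0 → p2  → end p2, rejected
w5: p2 → p1 → p1 → p0 → p0 → p0 → p0 → p2 → p1  → end p1, accepted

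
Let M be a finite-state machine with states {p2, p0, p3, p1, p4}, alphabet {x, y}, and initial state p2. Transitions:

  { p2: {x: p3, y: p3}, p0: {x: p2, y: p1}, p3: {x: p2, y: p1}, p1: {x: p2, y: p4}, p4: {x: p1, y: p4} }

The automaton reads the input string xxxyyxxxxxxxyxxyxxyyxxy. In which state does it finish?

Trace: p2 -x-> p3 -x-> p2 -x-> p3 -y-> p1 -y-> p4 -x-> p1 -x-> p2 -x-> p3 -x-> p2 -x-> p3 -x-> p2 -x-> p3 -y-> p1 -x-> p2 -x-> p3 -y-> p1 -x-> p2 -x-> p3 -y-> p1 -y-> p4 -x-> p1 -x-> p2 -y-> p3

p3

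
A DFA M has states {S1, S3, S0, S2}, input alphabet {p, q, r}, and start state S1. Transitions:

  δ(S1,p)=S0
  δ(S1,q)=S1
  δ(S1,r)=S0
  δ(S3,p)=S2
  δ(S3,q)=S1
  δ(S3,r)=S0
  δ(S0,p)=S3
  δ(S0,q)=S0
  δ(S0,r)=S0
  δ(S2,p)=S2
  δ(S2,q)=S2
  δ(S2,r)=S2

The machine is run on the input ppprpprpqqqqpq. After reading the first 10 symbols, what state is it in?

S2

Trace: S1 -p-> S0 -p-> S3 -p-> S2 -r-> S2 -p-> S2 -p-> S2 -r-> S2 -p-> S2 -q-> S2 -q-> S2
After 10 symbols: S2.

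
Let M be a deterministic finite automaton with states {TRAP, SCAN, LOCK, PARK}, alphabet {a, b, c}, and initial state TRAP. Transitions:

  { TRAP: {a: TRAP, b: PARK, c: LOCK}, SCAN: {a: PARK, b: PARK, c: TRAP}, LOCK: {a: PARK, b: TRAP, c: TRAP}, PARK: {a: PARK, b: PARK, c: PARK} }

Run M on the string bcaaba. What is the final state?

PARK

Trace: TRAP -b-> PARK -c-> PARK -a-> PARK -a-> PARK -b-> PARK -a-> PARK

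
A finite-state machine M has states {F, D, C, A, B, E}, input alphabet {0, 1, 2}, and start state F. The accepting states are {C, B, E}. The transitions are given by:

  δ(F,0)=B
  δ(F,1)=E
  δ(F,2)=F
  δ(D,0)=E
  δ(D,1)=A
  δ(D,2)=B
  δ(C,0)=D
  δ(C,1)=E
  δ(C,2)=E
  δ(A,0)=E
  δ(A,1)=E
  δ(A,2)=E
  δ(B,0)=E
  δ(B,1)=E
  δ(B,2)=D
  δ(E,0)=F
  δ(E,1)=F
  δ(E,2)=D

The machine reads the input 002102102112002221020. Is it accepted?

Trace: F -0-> B -0-> E -2-> D -1-> A -0-> E -2-> D -1-> A -0-> E -2-> D -1-> A -1-> E -2-> D -0-> E -0-> F -2-> F -2-> F -2-> F -1-> E -0-> F -2-> F -0-> B
End state B is accepting.

Yes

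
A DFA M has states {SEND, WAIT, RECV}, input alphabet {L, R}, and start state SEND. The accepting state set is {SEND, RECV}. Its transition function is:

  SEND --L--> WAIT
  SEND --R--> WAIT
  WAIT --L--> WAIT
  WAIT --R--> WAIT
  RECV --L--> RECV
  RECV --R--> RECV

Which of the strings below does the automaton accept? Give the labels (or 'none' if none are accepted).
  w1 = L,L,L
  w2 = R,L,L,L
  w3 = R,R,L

none

w1:
  start at SEND
  read 'L': SEND → WAIT
  read 'L': WAIT → WAIT
  read 'L': WAIT → WAIT
  end WAIT, rejected
w2:
  start at SEND
  read 'R': SEND → WAIT
  read 'L': WAIT → WAIT
  read 'L': WAIT → WAIT
  read 'L': WAIT → WAIT
  end WAIT, rejected
w3:
  start at SEND
  read 'R': SEND → WAIT
  read 'R': WAIT → WAIT
  read 'L': WAIT → WAIT
  end WAIT, rejected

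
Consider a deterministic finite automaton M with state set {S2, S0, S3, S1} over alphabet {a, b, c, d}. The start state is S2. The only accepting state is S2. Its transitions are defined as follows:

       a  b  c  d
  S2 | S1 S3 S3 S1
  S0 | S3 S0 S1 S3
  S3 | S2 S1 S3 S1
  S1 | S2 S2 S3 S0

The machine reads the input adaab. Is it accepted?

start at S2
read 'a': S2 → S1
read 'd': S1 → S0
read 'a': S0 → S3
read 'a': S3 → S2
read 'b': S2 → S3
End state S3 is not accepting.

No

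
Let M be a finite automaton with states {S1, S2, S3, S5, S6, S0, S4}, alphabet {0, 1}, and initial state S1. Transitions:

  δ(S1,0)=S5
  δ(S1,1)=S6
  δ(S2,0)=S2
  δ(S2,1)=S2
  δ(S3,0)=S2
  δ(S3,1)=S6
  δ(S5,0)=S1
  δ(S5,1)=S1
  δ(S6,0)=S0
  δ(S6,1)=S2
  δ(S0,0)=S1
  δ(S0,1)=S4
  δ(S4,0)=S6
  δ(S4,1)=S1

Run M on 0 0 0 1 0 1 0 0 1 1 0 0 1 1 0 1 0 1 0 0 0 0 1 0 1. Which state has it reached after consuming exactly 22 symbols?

start at S1
read '0': S1 → S5
read '0': S5 → S1
read '0': S1 → S5
read '1': S5 → S1
read '0': S1 → S5
read '1': S5 → S1
read '0': S1 → S5
read '0': S5 → S1
read '1': S1 → S6
read '1': S6 → S2
read '0': S2 → S2
read '0': S2 → S2
read '1': S2 → S2
read '1': S2 → S2
read '0': S2 → S2
read '1': S2 → S2
read '0': S2 → S2
read '1': S2 → S2
read '0': S2 → S2
read '0': S2 → S2
read '0': S2 → S2
read '0': S2 → S2
After 22 symbols: S2.

S2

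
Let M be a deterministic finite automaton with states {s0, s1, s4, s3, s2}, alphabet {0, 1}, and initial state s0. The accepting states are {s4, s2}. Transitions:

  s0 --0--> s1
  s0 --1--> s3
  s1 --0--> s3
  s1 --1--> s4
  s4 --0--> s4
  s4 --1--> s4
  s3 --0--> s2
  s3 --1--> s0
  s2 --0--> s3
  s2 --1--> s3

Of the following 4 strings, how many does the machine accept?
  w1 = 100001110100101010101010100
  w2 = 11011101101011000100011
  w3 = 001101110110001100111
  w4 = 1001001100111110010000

2

w1: s0 → s3 → s2 → s3 → s2 → s3 → s0 → s3 → s0 → s1 → s4 → s4 → s4 → s4 → s4 → s4 → s4 → s4 → s4 → s4 → s4 → s4 → s4 → s4 → s4 → s4 → s4 → s4  → end s4, accepted
w2: s0 → s3 → s0 → s1 → s4 → s4 → s4 → s4 → s4 → s4 → s4 → s4 → s4 → s4 → s4 → s4 → s4 → s4 → s4 → s4 → s4 → s4 → s4 → s4  → end s4, accepted
w3: s0 → s1 → s3 → s0 → s3 → s2 → s3 → s0 → s3 → s2 → s3 → s0 → s1 → s3 → s2 → s3 → s0 → s1 → s3 → s0 → s3 → s0  → end s0, rejected
w4: s0 → s3 → s2 → s3 → s0 → s1 → s3 → s0 → s3 → s2 → s3 → s0 → s3 → s0 → s3 → s0 → s1 → s3 → s0 → s1 → s3 → s2 → s3  → end s3, rejected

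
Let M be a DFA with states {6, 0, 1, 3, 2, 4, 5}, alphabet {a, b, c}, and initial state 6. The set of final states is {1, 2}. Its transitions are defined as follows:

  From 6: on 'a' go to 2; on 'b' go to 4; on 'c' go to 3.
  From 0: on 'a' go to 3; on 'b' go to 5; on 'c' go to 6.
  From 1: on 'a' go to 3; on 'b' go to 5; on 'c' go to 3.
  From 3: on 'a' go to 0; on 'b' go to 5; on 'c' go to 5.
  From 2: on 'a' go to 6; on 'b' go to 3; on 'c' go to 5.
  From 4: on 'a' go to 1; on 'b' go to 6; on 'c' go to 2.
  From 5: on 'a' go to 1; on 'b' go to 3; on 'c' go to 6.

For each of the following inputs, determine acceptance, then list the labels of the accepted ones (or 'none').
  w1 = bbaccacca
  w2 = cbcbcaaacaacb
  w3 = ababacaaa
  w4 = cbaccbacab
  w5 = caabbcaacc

w1

w1:
  start at 6
  read 'b': 6 → 4
  read 'b': 4 → 6
  read 'a': 6 → 2
  read 'c': 2 → 5
  read 'c': 5 → 6
  read 'a': 6 → 2
  read 'c': 2 → 5
  read 'c': 5 → 6
  read 'a': 6 → 2
  end 2, accepted
w2:
  start at 6
  read 'c': 6 → 3
  read 'b': 3 → 5
  read 'c': 5 → 6
  read 'b': 6 → 4
  read 'c': 4 → 2
  read 'a': 2 → 6
  read 'a': 6 → 2
  read 'a': 2 → 6
  read 'c': 6 → 3
  read 'a': 3 → 0
  read 'a': 0 → 3
  read 'c': 3 → 5
  read 'b': 5 → 3
  end 3, rejected
w3:
  start at 6
  read 'a': 6 → 2
  read 'b': 2 → 3
  read 'a': 3 → 0
  read 'b': 0 → 5
  read 'a': 5 → 1
  read 'c': 1 → 3
  read 'a': 3 → 0
  read 'a': 0 → 3
  read 'a': 3 → 0
  end 0, rejected
w4:
  start at 6
  read 'c': 6 → 3
  read 'b': 3 → 5
  read 'a': 5 → 1
  read 'c': 1 → 3
  read 'c': 3 → 5
  read 'b': 5 → 3
  read 'a': 3 → 0
  read 'c': 0 → 6
  read 'a': 6 → 2
  read 'b': 2 → 3
  end 3, rejected
w5:
  start at 6
  read 'c': 6 → 3
  read 'a': 3 → 0
  read 'a': 0 → 3
  read 'b': 3 → 5
  read 'b': 5 → 3
  read 'c': 3 → 5
  read 'a': 5 → 1
  read 'a': 1 → 3
  read 'c': 3 → 5
  read 'c': 5 → 6
  end 6, rejected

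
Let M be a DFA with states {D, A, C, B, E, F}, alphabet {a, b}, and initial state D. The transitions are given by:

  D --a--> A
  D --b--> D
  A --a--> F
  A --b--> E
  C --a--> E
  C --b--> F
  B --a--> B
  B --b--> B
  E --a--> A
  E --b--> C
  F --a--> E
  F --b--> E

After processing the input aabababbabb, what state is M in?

F

start at D
read 'a': D → A
read 'a': A → F
read 'b': F → E
read 'a': E → A
read 'b': A → E
read 'a': E → A
read 'b': A → E
read 'b': E → C
read 'a': C → E
read 'b': E → C
read 'b': C → F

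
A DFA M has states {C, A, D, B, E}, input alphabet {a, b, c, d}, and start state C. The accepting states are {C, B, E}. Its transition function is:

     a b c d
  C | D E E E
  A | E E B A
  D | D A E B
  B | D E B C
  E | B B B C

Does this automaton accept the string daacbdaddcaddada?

start at C
read 'd': C → E
read 'a': E → B
read 'a': B → D
read 'c': D → E
read 'b': E → B
read 'd': B → C
read 'a': C → D
read 'd': D → B
read 'd': B → C
read 'c': C → E
read 'a': E → B
read 'd': B → C
read 'd': C → E
read 'a': E → B
read 'd': B → C
read 'a': C → D
End state D is not accepting.

No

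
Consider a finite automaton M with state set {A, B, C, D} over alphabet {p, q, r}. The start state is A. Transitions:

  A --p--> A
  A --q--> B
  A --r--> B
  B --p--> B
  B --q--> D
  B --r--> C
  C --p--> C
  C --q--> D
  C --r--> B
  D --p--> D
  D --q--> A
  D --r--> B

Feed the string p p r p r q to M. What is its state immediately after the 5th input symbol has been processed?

A → A → A → B → B → C
After 5 symbols: C.

C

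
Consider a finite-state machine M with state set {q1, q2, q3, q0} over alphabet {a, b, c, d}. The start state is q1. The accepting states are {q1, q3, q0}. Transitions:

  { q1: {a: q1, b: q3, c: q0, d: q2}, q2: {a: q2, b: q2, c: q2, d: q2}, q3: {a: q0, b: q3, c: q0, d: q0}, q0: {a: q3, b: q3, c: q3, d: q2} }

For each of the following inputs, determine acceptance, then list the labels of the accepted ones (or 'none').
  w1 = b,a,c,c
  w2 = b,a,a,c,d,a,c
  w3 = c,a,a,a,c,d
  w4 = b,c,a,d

w1: Trace: q1 -b-> q3 -a-> q0 -c-> q3 -c-> q0  → end q0, accepted
w2: Trace: q1 -b-> q3 -a-> q0 -a-> q3 -c-> q0 -d-> q2 -a-> q2 -c-> q2  → end q2, rejected
w3: Trace: q1 -c-> q0 -a-> q3 -a-> q0 -a-> q3 -c-> q0 -d-> q2  → end q2, rejected
w4: Trace: q1 -b-> q3 -c-> q0 -a-> q3 -d-> q0  → end q0, accepted

w1, w4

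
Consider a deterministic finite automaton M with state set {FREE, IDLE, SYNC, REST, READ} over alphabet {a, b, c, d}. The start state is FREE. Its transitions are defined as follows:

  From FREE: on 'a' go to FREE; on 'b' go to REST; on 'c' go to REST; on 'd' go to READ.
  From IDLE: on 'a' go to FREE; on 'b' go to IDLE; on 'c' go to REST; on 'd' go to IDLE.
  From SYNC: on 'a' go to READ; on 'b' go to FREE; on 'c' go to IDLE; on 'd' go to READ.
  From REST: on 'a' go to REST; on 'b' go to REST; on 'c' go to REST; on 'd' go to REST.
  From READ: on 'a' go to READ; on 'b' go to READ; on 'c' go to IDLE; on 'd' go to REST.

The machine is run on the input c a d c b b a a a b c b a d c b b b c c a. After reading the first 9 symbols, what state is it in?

Trace: FREE -c-> REST -a-> REST -d-> REST -c-> REST -b-> REST -b-> REST -a-> REST -a-> REST -a-> REST
After 9 symbols: REST.

REST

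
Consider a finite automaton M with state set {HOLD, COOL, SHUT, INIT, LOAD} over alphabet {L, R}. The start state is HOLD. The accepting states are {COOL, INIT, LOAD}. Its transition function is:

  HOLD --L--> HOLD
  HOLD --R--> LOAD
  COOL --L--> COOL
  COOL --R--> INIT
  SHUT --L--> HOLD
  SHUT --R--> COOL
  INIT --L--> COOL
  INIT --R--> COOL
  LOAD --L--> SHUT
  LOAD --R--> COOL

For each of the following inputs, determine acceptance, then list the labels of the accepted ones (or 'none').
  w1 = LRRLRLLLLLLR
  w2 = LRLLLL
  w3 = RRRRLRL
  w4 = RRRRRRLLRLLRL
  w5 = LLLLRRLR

w1:
  start at HOLD
  read 'L': HOLD → HOLD
  read 'R': HOLD → LOAD
  read 'R': LOAD → COOL
  read 'L': COOL → COOL
  read 'R': COOL → INIT
  read 'L': INIT → COOL
  read 'L': COOL → COOL
  read 'L': COOL → COOL
  read 'L': COOL → COOL
  read 'L': COOL → COOL
  read 'L': COOL → COOL
  read 'R': COOL → INIT
  end INIT, accepted
w2:
  start at HOLD
  read 'L': HOLD → HOLD
  read 'R': HOLD → LOAD
  read 'L': LOAD → SHUT
  read 'L': SHUT → HOLD
  read 'L': HOLD → HOLD
  read 'L': HOLD → HOLD
  end HOLD, rejected
w3:
  start at HOLD
  read 'R': HOLD → LOAD
  read 'R': LOAD → COOL
  read 'R': COOL → INIT
  read 'R': INIT → COOL
  read 'L': COOL → COOL
  read 'R': COOL → INIT
  read 'L': INIT → COOL
  end COOL, accepted
w4:
  start at HOLD
  read 'R': HOLD → LOAD
  read 'R': LOAD → COOL
  read 'R': COOL → INIT
  read 'R': INIT → COOL
  read 'R': COOL → INIT
  read 'R': INIT → COOL
  read 'L': COOL → COOL
  read 'L': COOL → COOL
  read 'R': COOL → INIT
  read 'L': INIT → COOL
  read 'L': COOL → COOL
  read 'R': COOL → INIT
  read 'L': INIT → COOL
  end COOL, accepted
w5:
  start at HOLD
  read 'L': HOLD → HOLD
  read 'L': HOLD → HOLD
  read 'L': HOLD → HOLD
  read 'L': HOLD → HOLD
  read 'R': HOLD → LOAD
  read 'R': LOAD → COOL
  read 'L': COOL → COOL
  read 'R': COOL → INIT
  end INIT, accepted

w1, w3, w4, w5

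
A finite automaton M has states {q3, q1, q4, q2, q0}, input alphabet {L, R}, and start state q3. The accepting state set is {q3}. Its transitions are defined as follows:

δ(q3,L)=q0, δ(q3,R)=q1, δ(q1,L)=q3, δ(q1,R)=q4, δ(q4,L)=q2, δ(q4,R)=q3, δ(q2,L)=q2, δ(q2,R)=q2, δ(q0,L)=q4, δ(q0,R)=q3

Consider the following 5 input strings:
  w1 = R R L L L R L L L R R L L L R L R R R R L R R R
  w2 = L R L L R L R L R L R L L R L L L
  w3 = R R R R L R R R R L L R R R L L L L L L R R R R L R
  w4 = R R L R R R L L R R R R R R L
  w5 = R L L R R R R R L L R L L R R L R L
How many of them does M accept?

1

w1: Trace: q3 -R-> q1 -R-> q4 -L-> q2 -L-> q2 -L-> q2 -R-> q2 -L-> q2 -L-> q2 -L-> q2 -R-> q2 -R-> q2 -L-> q2 -L-> q2 -L-> q2 -R-> q2 -L-> q2 -R-> q2 -R-> q2 -R-> q2 -R-> q2 -L-> q2 -R-> q2 -R-> q2 -R-> q2  → end q2, rejected
w2: Trace: q3 -L-> q0 -R-> q3 -L-> q0 -L-> q4 -R-> q3 -L-> q0 -R-> q3 -L-> q0 -R-> q3 -L-> q0 -R-> q3 -L-> q0 -L-> q4 -R-> q3 -L-> q0 -L-> q4 -L-> q2  → end q2, rejected
w3: Trace: q3 -R-> q1 -R-> q4 -R-> q3 -R-> q1 -L-> q3 -R-> q1 -R-> q4 -R-> q3 -R-> q1 -L-> q3 -L-> q0 -R-> q3 -R-> q1 -R-> q4 -L-> q2 -L-> q2 -L-> q2 -L-> q2 -L-> q2 -L-> q2 -R-> q2 -R-> q2 -R-> q2 -R-> q2 -L-> q2 -R-> q2  → end q2, rejected
w4: Trace: q3 -R-> q1 -R-> q4 -L-> q2 -R-> q2 -R-> q2 -R-> q2 -L-> q2 -L-> q2 -R-> q2 -R-> q2 -R-> q2 -R-> q2 -R-> q2 -R-> q2 -L-> q2  → end q2, rejected
w5: Trace: q3 -R-> q1 -L-> q3 -L-> q0 -R-> q3 -R-> q1 -R-> q4 -R-> q3 -R-> q1 -L-> q3 -L-> q0 -R-> q3 -L-> q0 -L-> q4 -R-> q3 -R-> q1 -L-> q3 -R-> q1 -L-> q3  → end q3, accepted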